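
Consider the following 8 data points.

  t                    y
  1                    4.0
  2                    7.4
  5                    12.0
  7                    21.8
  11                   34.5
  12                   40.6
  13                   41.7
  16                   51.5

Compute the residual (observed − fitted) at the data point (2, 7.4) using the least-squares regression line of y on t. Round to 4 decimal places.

1.4479

n = 8, Σx = 67, Σy = 213.5, Σxy = 2464.2, Σx² = 769
Sxx = Σx² − (Σx)²/n = 769 − 561.125 = 207.875
Sxy = Σxy − (Σx)(Σy)/n = 2464.2 − 1788.0625 = 676.1375
b = Sxy/Sxx = 676.1375/207.875 = 3.252616
a = ȳ − b·x̄ = 26.6875 − 3.252616·8.375 = -0.553157
ŷ(2) = -0.553157 + 3.252616·2 = 5.952075
residual = y − ŷ = 7.4 − 5.952075 = 1.447925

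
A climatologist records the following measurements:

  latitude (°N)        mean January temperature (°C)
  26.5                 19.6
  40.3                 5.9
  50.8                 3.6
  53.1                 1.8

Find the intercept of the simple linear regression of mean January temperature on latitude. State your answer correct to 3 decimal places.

35.053

n = 4, Σx = 170.7, Σy = 30.9, Σxy = 1035.63, Σx² = 7726.59
Sxx = Σx² − (Σx)²/n = 7726.59 − 7284.6225 = 441.9675
Sxy = Σxy − (Σx)(Σy)/n = 1035.63 − 1318.6575 = -283.0275
b = Sxy/Sxx = -283.0275/441.9675 = -0.640381
a = ȳ − b·x̄ = 7.725 − (-0.640381)·42.675 = 35.053251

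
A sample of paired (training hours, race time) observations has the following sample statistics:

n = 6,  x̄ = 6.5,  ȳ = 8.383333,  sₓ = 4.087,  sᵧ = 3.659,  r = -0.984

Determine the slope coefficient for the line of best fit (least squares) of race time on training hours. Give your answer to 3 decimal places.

b = r · sᵧ/sₓ = -0.984 · 3.659/4.087 = -0.880953

-0.881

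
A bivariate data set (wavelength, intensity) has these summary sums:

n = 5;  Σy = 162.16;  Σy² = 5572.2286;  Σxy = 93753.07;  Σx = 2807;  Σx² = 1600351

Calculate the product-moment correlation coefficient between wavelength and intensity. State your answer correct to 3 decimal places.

Sxx = Σx² − (Σx)²/n = 1600351 − 1575849.8 = 24501.2
Sxy = Σxy − (Σx)(Σy)/n = 93753.07 − 91036.624 = 2716.446
Syy = Σy² − (Σy)²/n = 5572.2286 − 5259.17312 = 313.05548
r = Sxy/√(Sxx·Syy) = 2716.446/√(7670234.926576) = 2716.446/2769.518898 = 0.980837

0.981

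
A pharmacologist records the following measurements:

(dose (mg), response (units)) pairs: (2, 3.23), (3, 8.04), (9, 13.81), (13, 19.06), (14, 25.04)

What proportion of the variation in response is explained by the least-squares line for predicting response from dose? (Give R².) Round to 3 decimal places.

0.942

n = 5, Σx = 41, Σy = 69.18, Σxy = 753.21, Σx² = 459, Σy² = 1256.0758
Sxx = Σx² − (Σx)²/n = 459 − 336.2 = 122.8
Sxy = Σxy − (Σx)(Σy)/n = 753.21 − 567.276 = 185.934
Syy = Σy² − (Σy)²/n = 1256.0758 − 957.17448 = 298.90132
R² = Sxy²/(Sxx·Syy) = (185.934)²/(122.8·298.90132) = 0.941871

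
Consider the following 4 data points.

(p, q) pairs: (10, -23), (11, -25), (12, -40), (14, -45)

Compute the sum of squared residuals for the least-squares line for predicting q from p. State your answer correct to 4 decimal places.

44.7429

n = 4, Σx = 47, Σy = -133, Σxy = -1615, Σx² = 561, Σy² = 4779
Sxx = Σx² − (Σx)²/n = 561 − 552.25 = 8.75
Sxy = Σxy − (Σx)(Σy)/n = -1615 − (-1562.75) = -52.25
Syy = Σy² − (Σy)²/n = 4779 − 4422.25 = 356.75
b = Sxy/Sxx = -52.25/8.75 = -5.971429
SSE = Syy − b·Sxy = 356.75 − (-5.971429)·(-52.25) = 44.742857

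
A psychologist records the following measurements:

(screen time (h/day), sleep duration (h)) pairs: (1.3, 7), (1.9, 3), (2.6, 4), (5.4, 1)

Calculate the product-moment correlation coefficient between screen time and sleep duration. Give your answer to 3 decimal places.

-0.838

n = 4, Σx = 11.2, Σy = 15, Σxy = 30.6, Σx² = 41.22, Σy² = 75
Sxx = Σx² − (Σx)²/n = 41.22 − 31.36 = 9.86
Sxy = Σxy − (Σx)(Σy)/n = 30.6 − 42 = -11.4
Syy = Σy² − (Σy)²/n = 75 − 56.25 = 18.75
r = Sxy/√(Sxx·Syy) = -11.4/√(184.875) = -11.4/13.596875 = -0.838428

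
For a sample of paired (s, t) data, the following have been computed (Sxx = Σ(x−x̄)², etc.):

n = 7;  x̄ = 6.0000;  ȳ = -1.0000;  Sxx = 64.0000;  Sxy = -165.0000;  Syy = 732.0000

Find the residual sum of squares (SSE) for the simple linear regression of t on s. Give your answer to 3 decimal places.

306.609

b = Sxy/Sxx = -165/64 = -2.578125
SSE = Syy − b·Sxy = 732 − (-2.578125)·(-165) = 306.609375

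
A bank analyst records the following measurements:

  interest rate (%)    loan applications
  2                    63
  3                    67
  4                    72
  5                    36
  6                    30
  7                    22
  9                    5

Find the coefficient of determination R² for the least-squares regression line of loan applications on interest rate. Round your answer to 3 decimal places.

n = 7, Σx = 36, Σy = 295, Σxy = 1174, Σx² = 220, Σy² = 16347
Sxx = Σx² − (Σx)²/n = 220 − 185.142857 = 34.857143
Sxy = Σxy − (Σx)(Σy)/n = 1174 − 1517.142857 = -343.142857
Syy = Σy² − (Σy)²/n = 16347 − 12432.142857 = 3914.857143
R² = Sxy²/(Sxx·Syy) = (-343.142857)²/(34.857143·3914.857143) = 0.862864

0.863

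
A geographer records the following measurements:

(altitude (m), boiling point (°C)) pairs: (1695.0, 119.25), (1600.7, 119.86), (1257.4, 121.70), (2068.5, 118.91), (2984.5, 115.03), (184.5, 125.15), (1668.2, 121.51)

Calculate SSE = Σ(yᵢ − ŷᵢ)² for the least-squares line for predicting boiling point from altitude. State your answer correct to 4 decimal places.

3.0599

n = 7, Σx = 11458.8, Σy = 841.41, Σxy = 1362079.759, Σx² = 23019184.24, Σy² = 101196.5637
Sxx = Σx² − (Σx)²/n = 23019184.24 − 18757728.205714 = 4261456.034286
Sxy = Σxy − (Σx)(Σy)/n = 1362079.759 − 1377364.129714 = -15284.370714
Syy = Σy² − (Σy)²/n = 101196.5637 − 101138.684014 = 57.879686
b = Sxy/Sxx = -15284.370714/4261456.034286 = -0.003587
SSE = Syy − b·Sxy = 57.879686 − (-0.003587)·(-15284.370714) = 3.059928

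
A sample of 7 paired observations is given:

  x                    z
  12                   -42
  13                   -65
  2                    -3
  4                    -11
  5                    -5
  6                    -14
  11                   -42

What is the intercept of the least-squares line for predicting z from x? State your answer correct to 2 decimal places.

13.42

n = 7, Σx = 53, Σy = -182, Σxy = -1970, Σx² = 515
Sxx = Σx² − (Σx)²/n = 515 − 401.285714 = 113.714286
Sxy = Σxy − (Σx)(Σy)/n = -1970 − (-1378) = -592
b = Sxy/Sxx = -592/113.714286 = -5.206030
a = ȳ − b·x̄ = -26 − (-5.206030)·7.571429 = 13.417085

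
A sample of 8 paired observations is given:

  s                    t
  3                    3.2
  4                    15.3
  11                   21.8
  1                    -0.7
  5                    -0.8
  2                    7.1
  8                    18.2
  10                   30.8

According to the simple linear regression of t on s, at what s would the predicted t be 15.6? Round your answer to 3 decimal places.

n = 8, Σx = 44, Σy = 94.9, Σxy = 773.7, Σx² = 340
Sxx = Σx² − (Σx)²/n = 340 − 242 = 98
Sxy = Σxy − (Σx)(Σy)/n = 773.7 − 521.95 = 251.75
b = Sxy/Sxx = 251.75/98 = 2.568878
a = ȳ − b·x̄ = 11.8625 − 2.568878·5.5 = -2.266327
Set a + b·x = 15.6: x = (15.6 − (-2.266327)) / 2.568878 = 6.954916

6.955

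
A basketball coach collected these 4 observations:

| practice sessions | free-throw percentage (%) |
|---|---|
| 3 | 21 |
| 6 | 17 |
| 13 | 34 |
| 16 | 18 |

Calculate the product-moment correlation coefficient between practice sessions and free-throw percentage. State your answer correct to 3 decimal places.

0.282

n = 4, Σx = 38, Σy = 90, Σxy = 895, Σx² = 470, Σy² = 2210
Sxx = Σx² − (Σx)²/n = 470 − 361 = 109
Sxy = Σxy − (Σx)(Σy)/n = 895 − 855 = 40
Syy = Σy² − (Σy)²/n = 2210 − 2025 = 185
r = Sxy/√(Sxx·Syy) = 40/√(20165) = 40/142.003521 = 0.281683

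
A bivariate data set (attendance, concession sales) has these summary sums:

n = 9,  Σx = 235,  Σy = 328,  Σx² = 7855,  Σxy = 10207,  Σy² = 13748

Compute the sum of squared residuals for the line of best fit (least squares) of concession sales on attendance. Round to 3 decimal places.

224.610

Sxx = Σx² − (Σx)²/n = 7855 − 6136.111111 = 1718.888889
Sxy = Σxy − (Σx)(Σy)/n = 10207 − 8564.444444 = 1642.555556
Syy = Σy² − (Σy)²/n = 13748 − 11953.777778 = 1794.222222
b = Sxy/Sxx = 1642.555556/1718.888889 = 0.955591
SSE = Syy − b·Sxy = 1794.222222 − 0.955591·1642.555556 = 224.610149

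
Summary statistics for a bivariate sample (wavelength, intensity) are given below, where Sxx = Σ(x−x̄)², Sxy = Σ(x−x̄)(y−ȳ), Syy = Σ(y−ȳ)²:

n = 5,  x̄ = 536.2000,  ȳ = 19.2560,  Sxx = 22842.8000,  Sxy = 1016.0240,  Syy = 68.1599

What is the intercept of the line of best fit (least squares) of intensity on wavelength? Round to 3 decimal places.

b = Sxy/Sxx = 1016.024/22842.8 = 0.044479
a = ȳ − b·x̄ = 19.256 − 0.044479·536.2 = -4.593619

-4.594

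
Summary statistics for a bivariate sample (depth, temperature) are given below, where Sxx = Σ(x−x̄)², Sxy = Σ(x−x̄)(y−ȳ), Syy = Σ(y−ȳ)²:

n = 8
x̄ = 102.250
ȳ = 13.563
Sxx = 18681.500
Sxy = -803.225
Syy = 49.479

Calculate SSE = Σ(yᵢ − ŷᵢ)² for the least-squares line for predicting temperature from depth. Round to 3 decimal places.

14.944

b = Sxy/Sxx = -803.225/18681.5 = -0.042996
SSE = Syy − b·Sxy = 49.479 − (-0.042996)·(-803.225) = 14.943743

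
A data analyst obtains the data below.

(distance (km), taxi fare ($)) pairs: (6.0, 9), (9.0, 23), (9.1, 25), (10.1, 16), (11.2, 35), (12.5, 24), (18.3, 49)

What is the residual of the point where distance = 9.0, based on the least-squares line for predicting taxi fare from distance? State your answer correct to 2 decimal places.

n = 7, Σx = 76.2, Σy = 181, Σxy = 2238.8, Σx² = 918.4
Sxx = Σx² − (Σx)²/n = 918.4 − 829.491429 = 88.908571
Sxy = Σxy − (Σx)(Σy)/n = 2238.8 − 1970.314286 = 268.485714
b = Sxy/Sxx = 268.485714/88.908571 = 3.019796
a = ȳ − b·x̄ = 25.857143 − 3.019796·10.885714 = -7.015489
ŷ(9.0) = -7.015489 + 3.019796·9 = 20.162671
residual = y − ŷ = 23 − 20.162671 = 2.837329

2.84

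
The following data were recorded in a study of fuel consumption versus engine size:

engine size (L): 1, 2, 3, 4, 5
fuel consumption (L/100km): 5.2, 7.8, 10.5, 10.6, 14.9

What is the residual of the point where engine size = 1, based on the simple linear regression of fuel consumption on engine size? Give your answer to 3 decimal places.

n = 5, Σx = 15, Σy = 49, Σxy = 169.2, Σx² = 55
Sxx = Σx² − (Σx)²/n = 55 − 45 = 10
Sxy = Σxy − (Σx)(Σy)/n = 169.2 − 147 = 22.2
b = Sxy/Sxx = 22.2/10 = 2.22
a = ȳ − b·x̄ = 9.8 − 2.22·3 = 3.14
ŷ(1) = 3.14 + 2.22·1 = 5.36
residual = y − ŷ = 5.2 − 5.36 = -0.16

-0.160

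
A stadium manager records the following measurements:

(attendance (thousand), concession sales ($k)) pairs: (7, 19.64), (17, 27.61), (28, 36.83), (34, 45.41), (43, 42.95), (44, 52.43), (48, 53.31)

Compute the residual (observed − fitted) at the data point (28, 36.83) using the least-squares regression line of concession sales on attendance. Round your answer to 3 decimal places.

n = 7, Σx = 221, Σy = 278.18, Σxy = 9894.68, Σx² = 8367
Sxx = Σx² − (Σx)²/n = 8367 − 6977.285714 = 1389.714286
Sxy = Σxy − (Σx)(Σy)/n = 9894.68 − 8782.54 = 1112.14
b = Sxy/Sxx = 1112.14/1389.714286 = 0.800265
a = ȳ − b·x̄ = 39.74 − 0.800265·31.571429 = 14.474484
ŷ(28) = 14.474484 + 0.800265·28 = 36.881910
residual = y − ŷ = 36.83 − 36.881910 = -0.051910

-0.052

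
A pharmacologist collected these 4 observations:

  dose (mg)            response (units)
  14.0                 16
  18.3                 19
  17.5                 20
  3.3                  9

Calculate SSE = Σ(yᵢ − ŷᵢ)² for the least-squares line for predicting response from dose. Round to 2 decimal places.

n = 4, Σx = 53.1, Σy = 64, Σxy = 951.4, Σx² = 848.03, Σy² = 1098
Sxx = Σx² − (Σx)²/n = 848.03 − 704.9025 = 143.1275
Sxy = Σxy − (Σx)(Σy)/n = 951.4 − 849.6 = 101.8
Syy = Σy² − (Σy)²/n = 1098 − 1024 = 74
b = Sxy/Sxx = 101.8/143.1275 = 0.711254
SSE = Syy − b·Sxy = 74 − 0.711254·101.8 = 1.594348

1.59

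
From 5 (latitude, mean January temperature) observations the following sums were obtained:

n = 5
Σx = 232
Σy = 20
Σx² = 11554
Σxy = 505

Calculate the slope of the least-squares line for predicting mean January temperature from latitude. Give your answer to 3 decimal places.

Sxx = Σx² − (Σx)²/n = 11554 − 10764.8 = 789.2
Sxy = Σxy − (Σx)(Σy)/n = 505 − 928 = -423
b = Sxy/Sxx = -423/789.2 = -0.535986

-0.536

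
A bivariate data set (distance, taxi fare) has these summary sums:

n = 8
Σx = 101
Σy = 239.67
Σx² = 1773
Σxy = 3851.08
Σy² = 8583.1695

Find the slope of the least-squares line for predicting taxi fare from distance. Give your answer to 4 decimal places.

Sxx = Σx² − (Σx)²/n = 1773 − 1275.125 = 497.875
Sxy = Σxy − (Σx)(Σy)/n = 3851.08 − 3025.83375 = 825.24625
b = Sxy/Sxx = 825.24625/497.875 = 1.657537

1.6575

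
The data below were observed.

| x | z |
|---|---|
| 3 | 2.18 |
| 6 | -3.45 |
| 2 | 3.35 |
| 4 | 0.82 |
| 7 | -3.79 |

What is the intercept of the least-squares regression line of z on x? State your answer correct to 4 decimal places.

6.6763

n = 5, Σx = 22, Σy = -0.89, Σxy = -30.71, Σx² = 114
Sxx = Σx² − (Σx)²/n = 114 − 96.8 = 17.2
Sxy = Σxy − (Σx)(Σy)/n = -30.71 − (-3.916) = -26.794
b = Sxy/Sxx = -26.794/17.2 = -1.557791
a = ȳ − b·x̄ = -0.178 − (-1.557791)·4.4 = 6.676279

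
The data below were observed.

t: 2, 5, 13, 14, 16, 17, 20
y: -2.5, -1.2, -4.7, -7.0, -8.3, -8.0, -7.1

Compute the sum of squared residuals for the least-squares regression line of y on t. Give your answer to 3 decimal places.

n = 7, Σx = 87, Σy = -38.8, Σxy = -580.9, Σx² = 1339, Σy² = 262.08
Sxx = Σx² − (Σx)²/n = 1339 − 1081.285714 = 257.714286
Sxy = Σxy − (Σx)(Σy)/n = -580.9 − (-482.228571) = -98.671429
Syy = Σy² − (Σy)²/n = 262.08 − 215.062857 = 47.017143
b = Sxy/Sxx = -98.671429/257.714286 = -0.382871
SSE = Syy − b·Sxy = 47.017143 − (-0.382871)·(-98.671429) = 9.238675

9.239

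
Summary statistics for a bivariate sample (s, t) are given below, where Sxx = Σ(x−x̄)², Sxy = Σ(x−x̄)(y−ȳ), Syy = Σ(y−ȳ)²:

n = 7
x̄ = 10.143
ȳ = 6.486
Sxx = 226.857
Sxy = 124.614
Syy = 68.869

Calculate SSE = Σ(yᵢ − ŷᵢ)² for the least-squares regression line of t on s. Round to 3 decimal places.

b = Sxy/Sxx = 124.614/226.857 = 0.549306
SSE = Syy − b·Sxy = 68.869 − 0.549306·124.614 = 0.417733

0.418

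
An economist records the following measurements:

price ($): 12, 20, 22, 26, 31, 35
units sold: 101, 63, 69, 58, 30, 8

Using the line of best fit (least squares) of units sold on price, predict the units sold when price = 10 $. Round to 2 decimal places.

n = 6, Σx = 146, Σy = 329, Σxy = 6708, Σx² = 3890
Sxx = Σx² − (Σx)²/n = 3890 − 3552.666667 = 337.333333
Sxy = Σxy − (Σx)(Σy)/n = 6708 − 8005.666667 = -1297.666667
b = Sxy/Sxx = -1297.666667/337.333333 = -3.846838
a = ȳ − b·x̄ = 54.833333 − (-3.846838)·24.333333 = 148.439723
ŷ(10) = a + b·10 = 148.439723 + (-3.846838)·10 = 109.971344

109.97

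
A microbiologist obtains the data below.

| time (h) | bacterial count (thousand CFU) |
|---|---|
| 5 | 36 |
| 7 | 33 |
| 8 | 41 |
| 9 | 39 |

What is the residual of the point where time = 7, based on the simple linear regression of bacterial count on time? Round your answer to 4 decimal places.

n = 4, Σx = 29, Σy = 149, Σxy = 1090, Σx² = 219
Sxx = Σx² − (Σx)²/n = 219 − 210.25 = 8.75
Sxy = Σxy − (Σx)(Σy)/n = 1090 − 1080.25 = 9.75
b = Sxy/Sxx = 9.75/8.75 = 1.114286
a = ȳ − b·x̄ = 37.25 − 1.114286·7.25 = 29.171429
ŷ(7) = 29.171429 + 1.114286·7 = 36.971429
residual = y − ŷ = 33 − 36.971429 = -3.971429

-3.9714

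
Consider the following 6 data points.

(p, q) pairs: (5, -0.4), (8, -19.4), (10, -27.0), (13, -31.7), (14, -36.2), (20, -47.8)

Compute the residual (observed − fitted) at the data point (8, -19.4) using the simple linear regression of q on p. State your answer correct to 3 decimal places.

n = 6, Σx = 70, Σy = -162.5, Σxy = -2302.1, Σx² = 954
Sxx = Σx² − (Σx)²/n = 954 − 816.666667 = 137.333333
Sxy = Σxy − (Σx)(Σy)/n = -2302.1 − (-1895.833333) = -406.266667
b = Sxy/Sxx = -406.266667/137.333333 = -2.958252
a = ȳ − b·x̄ = -27.083333 − (-2.958252)·11.666667 = 7.429612
ŷ(8) = 7.429612 + (-2.958252)·8 = -16.236408
residual = y − ŷ = -19.4 − (-16.236408) = -3.163592

-3.164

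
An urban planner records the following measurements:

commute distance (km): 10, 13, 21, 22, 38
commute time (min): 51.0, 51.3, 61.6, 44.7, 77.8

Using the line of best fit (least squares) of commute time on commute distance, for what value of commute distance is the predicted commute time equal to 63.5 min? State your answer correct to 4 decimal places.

n = 5, Σx = 104, Σy = 286.4, Σxy = 6410.3, Σx² = 2638
Sxx = Σx² − (Σx)²/n = 2638 − 2163.2 = 474.8
Sxy = Σxy − (Σx)(Σy)/n = 6410.3 − 5957.12 = 453.18
b = Sxy/Sxx = 453.18/474.8 = 0.954465
a = ȳ − b·x̄ = 57.28 − 0.954465·20.8 = 37.427127
Set a + b·x = 63.5: x = (63.5 − 37.427127) / 0.954465 = 27.316739

27.3167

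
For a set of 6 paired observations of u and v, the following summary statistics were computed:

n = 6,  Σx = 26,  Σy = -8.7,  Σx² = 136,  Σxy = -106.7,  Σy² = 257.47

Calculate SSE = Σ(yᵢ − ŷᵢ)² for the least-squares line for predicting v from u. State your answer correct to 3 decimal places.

Sxx = Σx² − (Σx)²/n = 136 − 112.666667 = 23.333333
Sxy = Σxy − (Σx)(Σy)/n = -106.7 − (-37.7) = -69
Syy = Σy² − (Σy)²/n = 257.47 − 12.615 = 244.855
b = Sxy/Sxx = -69/23.333333 = -2.957143
SSE = Syy − b·Sxy = 244.855 − (-2.957143)·(-69) = 40.812143

40.812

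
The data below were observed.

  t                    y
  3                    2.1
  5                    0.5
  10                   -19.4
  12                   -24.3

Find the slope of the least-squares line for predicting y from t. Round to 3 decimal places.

n = 4, Σx = 30, Σy = -41.1, Σxy = -476.8, Σx² = 278
Sxx = Σx² − (Σx)²/n = 278 − 225 = 53
Sxy = Σxy − (Σx)(Σy)/n = -476.8 − (-308.25) = -168.55
b = Sxy/Sxx = -168.55/53 = -3.180189

-3.180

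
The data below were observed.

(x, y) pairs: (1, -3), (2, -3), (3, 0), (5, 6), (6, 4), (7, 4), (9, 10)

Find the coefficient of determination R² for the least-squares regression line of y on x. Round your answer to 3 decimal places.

0.884

n = 7, Σx = 33, Σy = 18, Σxy = 163, Σx² = 205, Σy² = 186
Sxx = Σx² − (Σx)²/n = 205 − 155.571429 = 49.428571
Sxy = Σxy − (Σx)(Σy)/n = 163 − 84.857143 = 78.142857
Syy = Σy² − (Σy)²/n = 186 − 46.285714 = 139.714286
R² = Sxy²/(Sxx·Syy) = (78.142857)²/(49.428571·139.714286) = 0.884219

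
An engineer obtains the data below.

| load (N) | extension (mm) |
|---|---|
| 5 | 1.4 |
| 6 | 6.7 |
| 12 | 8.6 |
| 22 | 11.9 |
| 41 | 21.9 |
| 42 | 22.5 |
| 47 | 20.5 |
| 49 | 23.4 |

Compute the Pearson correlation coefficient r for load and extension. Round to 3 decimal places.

0.975

n = 8, Σx = 224, Σy = 116.9, Σxy = 4365.2, Σx² = 8744, Σy² = 2216.09
Sxx = Σx² − (Σx)²/n = 8744 − 6272 = 2472
Sxy = Σxy − (Σx)(Σy)/n = 4365.2 − 3273.2 = 1092
Syy = Σy² − (Σy)²/n = 2216.09 − 1708.20125 = 507.88875
r = Sxy/√(Sxx·Syy) = 1092/√(1255500.99) = 1092/1120.491406 = 0.974572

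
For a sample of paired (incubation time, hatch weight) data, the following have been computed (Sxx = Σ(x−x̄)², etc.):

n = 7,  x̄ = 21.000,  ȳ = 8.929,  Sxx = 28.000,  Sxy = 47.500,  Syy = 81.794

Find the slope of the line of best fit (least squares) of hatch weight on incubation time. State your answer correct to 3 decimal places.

1.696

b = Sxy/Sxx = 47.5/28 = 1.696429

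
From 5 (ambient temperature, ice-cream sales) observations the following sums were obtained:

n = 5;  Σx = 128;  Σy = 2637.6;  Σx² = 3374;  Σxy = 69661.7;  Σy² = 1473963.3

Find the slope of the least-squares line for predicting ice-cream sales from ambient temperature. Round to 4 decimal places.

Sxx = Σx² − (Σx)²/n = 3374 − 3276.8 = 97.2
Sxy = Σxy − (Σx)(Σy)/n = 69661.7 − 67522.56 = 2139.14
b = Sxy/Sxx = 2139.14/97.2 = 22.007613

22.0076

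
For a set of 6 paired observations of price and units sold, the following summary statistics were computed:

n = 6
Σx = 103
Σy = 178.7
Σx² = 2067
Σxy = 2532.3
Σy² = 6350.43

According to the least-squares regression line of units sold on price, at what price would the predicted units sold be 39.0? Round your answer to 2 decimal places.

12.02

Sxx = Σx² − (Σx)²/n = 2067 − 1768.166667 = 298.833333
Sxy = Σxy − (Σx)(Σy)/n = 2532.3 − 3067.683333 = -535.383333
b = Sxy/Sxx = -535.383333/298.833333 = -1.791578
a = ȳ − b·x̄ = 29.783333 − (-1.791578)·17.166667 = 60.538762
Set a + b·x = 39.0: x = (39.0 − 60.538762) / (-1.791578) = 12.022227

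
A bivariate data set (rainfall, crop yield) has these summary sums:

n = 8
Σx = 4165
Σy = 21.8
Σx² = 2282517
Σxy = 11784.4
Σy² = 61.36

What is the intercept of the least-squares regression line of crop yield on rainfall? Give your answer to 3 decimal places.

Sxx = Σx² − (Σx)²/n = 2282517 − 2168403.125 = 114113.875
Sxy = Σxy − (Σx)(Σy)/n = 11784.4 − 11349.625 = 434.775
b = Sxy/Sxx = 434.775/114113.875 = 0.003810
a = ȳ − b·x̄ = 2.725 − 0.003810·520.625 = 0.741414

0.741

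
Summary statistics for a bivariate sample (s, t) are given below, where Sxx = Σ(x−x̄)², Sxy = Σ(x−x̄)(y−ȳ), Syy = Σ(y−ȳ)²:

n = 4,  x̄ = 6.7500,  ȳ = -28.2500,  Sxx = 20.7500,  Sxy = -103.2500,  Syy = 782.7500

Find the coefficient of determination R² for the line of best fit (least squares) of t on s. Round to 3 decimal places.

R² = Sxy²/(Sxx·Syy) = (-103.25)²/(20.75·782.75) = 0.656355

0.656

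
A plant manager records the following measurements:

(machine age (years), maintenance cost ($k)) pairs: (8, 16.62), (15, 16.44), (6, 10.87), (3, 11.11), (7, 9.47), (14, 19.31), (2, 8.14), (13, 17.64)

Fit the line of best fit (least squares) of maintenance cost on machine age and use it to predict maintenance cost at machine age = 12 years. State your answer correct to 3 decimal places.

16.290

n = 8, Σx = 68, Σy = 109.6, Σxy = 1060.34, Σx² = 752
Sxx = Σx² − (Σx)²/n = 752 − 578 = 174
Sxy = Σxy − (Σx)(Σy)/n = 1060.34 − 931.6 = 128.74
b = Sxy/Sxx = 128.74/174 = 0.739885
a = ȳ − b·x̄ = 13.7 − 0.739885·8.5 = 7.410977
ŷ(12) = a + b·12 = 7.410977 + 0.739885·12 = 16.289598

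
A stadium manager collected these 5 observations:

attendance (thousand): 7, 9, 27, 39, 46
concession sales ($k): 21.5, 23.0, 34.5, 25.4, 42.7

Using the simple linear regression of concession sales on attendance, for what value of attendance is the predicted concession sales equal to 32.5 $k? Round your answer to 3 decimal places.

33.455

n = 5, Σx = 128, Σy = 147.1, Σxy = 4243.8, Σx² = 4496
Sxx = Σx² − (Σx)²/n = 4496 − 3276.8 = 1219.2
Sxy = Σxy − (Σx)(Σy)/n = 4243.8 − 3765.76 = 478.04
b = Sxy/Sxx = 478.04/1219.2 = 0.392093
a = ȳ − b·x̄ = 29.42 − 0.392093·25.6 = 19.382415
Set a + b·x = 32.5: x = (32.5 − 19.382415) / 0.392093 = 33.455276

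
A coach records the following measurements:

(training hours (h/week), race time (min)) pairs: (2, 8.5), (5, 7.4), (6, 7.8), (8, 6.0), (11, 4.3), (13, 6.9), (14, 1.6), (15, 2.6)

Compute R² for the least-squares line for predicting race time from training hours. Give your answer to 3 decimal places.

0.699

n = 8, Σx = 74, Σy = 45.1, Σxy = 347.2, Σx² = 840, Σy² = 299.27
Sxx = Σx² − (Σx)²/n = 840 − 684.5 = 155.5
Sxy = Σxy − (Σx)(Σy)/n = 347.2 − 417.175 = -69.975
Syy = Σy² − (Σy)²/n = 299.27 − 254.25125 = 45.01875
R² = Sxy²/(Sxx·Syy) = (-69.975)²/(155.5·45.01875) = 0.699459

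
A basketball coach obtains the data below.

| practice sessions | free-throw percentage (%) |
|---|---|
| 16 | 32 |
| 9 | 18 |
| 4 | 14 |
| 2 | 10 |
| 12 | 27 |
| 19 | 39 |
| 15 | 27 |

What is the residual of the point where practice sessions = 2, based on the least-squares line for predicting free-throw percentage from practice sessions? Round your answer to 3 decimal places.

n = 7, Σx = 77, Σy = 167, Σxy = 2220, Σx² = 1087
Sxx = Σx² − (Σx)²/n = 1087 − 847 = 240
Sxy = Σxy − (Σx)(Σy)/n = 2220 − 1837 = 383
b = Sxy/Sxx = 383/240 = 1.595833
a = ȳ − b·x̄ = 23.857143 − 1.595833·11 = 6.302976
ŷ(2) = 6.302976 + 1.595833·2 = 9.494643
residual = y − ŷ = 10 − 9.494643 = 0.505357

0.505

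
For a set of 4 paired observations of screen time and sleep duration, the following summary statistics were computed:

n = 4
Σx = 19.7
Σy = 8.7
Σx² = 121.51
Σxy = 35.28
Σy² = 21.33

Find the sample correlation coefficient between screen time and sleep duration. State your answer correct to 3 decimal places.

Sxx = Σx² − (Σx)²/n = 121.51 − 97.0225 = 24.4875
Sxy = Σxy − (Σx)(Σy)/n = 35.28 − 42.8475 = -7.5675
Syy = Σy² − (Σy)²/n = 21.33 − 18.9225 = 2.4075
r = Sxy/√(Sxx·Syy) = -7.5675/√(58.953656) = -7.5675/7.678128 = -0.985592

-0.986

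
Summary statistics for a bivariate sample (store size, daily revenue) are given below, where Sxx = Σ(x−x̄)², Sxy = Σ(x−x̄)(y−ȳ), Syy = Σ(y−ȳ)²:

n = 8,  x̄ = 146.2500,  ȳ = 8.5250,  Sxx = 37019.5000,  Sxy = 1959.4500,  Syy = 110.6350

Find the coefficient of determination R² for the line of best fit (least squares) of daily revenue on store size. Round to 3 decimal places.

R² = Sxy²/(Sxx·Syy) = (1959.45)²/(37019.5·110.635) = 0.937444

0.937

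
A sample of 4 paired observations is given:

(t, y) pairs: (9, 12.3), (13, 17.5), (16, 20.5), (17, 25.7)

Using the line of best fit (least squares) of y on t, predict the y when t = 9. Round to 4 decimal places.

11.8781

n = 4, Σx = 55, Σy = 76, Σxy = 1103.1, Σx² = 795
Sxx = Σx² − (Σx)²/n = 795 − 756.25 = 38.75
Sxy = Σxy − (Σx)(Σy)/n = 1103.1 − 1045 = 58.1
b = Sxy/Sxx = 58.1/38.75 = 1.499355
a = ȳ − b·x̄ = 19 − 1.499355·13.75 = -1.616129
ŷ(9) = a + b·9 = -1.616129 + 1.499355·9 = 11.878065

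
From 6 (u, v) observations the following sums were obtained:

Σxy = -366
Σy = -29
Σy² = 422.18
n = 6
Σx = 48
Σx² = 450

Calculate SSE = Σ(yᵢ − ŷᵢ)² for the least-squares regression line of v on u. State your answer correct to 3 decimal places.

9.953

Sxx = Σx² − (Σx)²/n = 450 − 384 = 66
Sxy = Σxy − (Σx)(Σy)/n = -366 − (-232) = -134
Syy = Σy² − (Σy)²/n = 422.18 − 140.166667 = 282.013333
b = Sxy/Sxx = -134/66 = -2.030303
SSE = Syy − b·Sxy = 282.013333 − (-2.030303)·(-134) = 9.952727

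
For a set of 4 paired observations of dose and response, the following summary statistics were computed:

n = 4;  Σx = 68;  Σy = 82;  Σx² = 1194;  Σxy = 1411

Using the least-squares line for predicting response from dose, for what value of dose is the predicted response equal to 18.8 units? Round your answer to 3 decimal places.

13.200

Sxx = Σx² − (Σx)²/n = 1194 − 1156 = 38
Sxy = Σxy − (Σx)(Σy)/n = 1411 − 1394 = 17
b = Sxy/Sxx = 17/38 = 0.447368
a = ȳ − b·x̄ = 20.5 − 0.447368·17 = 12.894737
Set a + b·x = 18.8: x = (18.8 − 12.894737) / 0.447368 = 13.2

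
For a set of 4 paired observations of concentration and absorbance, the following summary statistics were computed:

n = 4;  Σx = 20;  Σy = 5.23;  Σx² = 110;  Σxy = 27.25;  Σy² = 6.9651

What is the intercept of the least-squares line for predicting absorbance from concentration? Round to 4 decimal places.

0.7575

Sxx = Σx² − (Σx)²/n = 110 − 100 = 10
Sxy = Σxy − (Σx)(Σy)/n = 27.25 − 26.15 = 1.1
b = Sxy/Sxx = 1.1/10 = 0.11
a = ȳ − b·x̄ = 1.3075 − 0.11·5 = 0.7575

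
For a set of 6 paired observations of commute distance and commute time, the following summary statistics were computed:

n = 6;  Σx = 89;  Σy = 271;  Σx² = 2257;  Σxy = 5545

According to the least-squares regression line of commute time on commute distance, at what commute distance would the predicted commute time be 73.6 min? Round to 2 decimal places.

32.30

Sxx = Σx² − (Σx)²/n = 2257 − 1320.166667 = 936.833333
Sxy = Σxy − (Σx)(Σy)/n = 5545 − 4019.833333 = 1525.166667
b = Sxy/Sxx = 1525.166667/936.833333 = 1.628002
a = ȳ − b·x̄ = 45.166667 − 1.628002·14.833333 = 21.017968
Set a + b·x = 73.6: x = (73.6 − 21.017968) / 1.628002 = 32.298503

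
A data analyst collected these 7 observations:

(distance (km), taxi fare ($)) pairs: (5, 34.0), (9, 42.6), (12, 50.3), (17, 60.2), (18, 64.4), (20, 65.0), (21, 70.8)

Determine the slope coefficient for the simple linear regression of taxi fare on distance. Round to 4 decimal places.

n = 7, Σx = 102, Σy = 387.3, Σxy = 6126.4, Σx² = 1704
Sxx = Σx² − (Σx)²/n = 1704 − 1486.285714 = 217.714286
Sxy = Σxy − (Σx)(Σy)/n = 6126.4 − 5643.514286 = 482.885714
b = Sxy/Sxx = 482.885714/217.714286 = 2.217979

2.2180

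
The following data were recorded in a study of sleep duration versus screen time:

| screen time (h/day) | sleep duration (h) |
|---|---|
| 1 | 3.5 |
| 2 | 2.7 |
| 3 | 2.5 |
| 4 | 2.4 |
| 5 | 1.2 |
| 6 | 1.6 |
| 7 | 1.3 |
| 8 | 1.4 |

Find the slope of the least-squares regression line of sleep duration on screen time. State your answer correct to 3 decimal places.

n = 8, Σx = 36, Σy = 16.6, Σxy = 61.9, Σx² = 204
Sxx = Σx² − (Σx)²/n = 204 − 162 = 42
Sxy = Σxy − (Σx)(Σy)/n = 61.9 − 74.7 = -12.8
b = Sxy/Sxx = -12.8/42 = -0.304762

-0.305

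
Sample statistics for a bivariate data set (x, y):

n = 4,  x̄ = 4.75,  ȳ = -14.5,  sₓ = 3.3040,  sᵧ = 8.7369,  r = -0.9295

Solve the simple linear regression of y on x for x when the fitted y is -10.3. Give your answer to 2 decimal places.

3.04

b = r · sᵧ/sₓ = -0.9295 · 8.7369/3.304 = -2.457914
a = ȳ − b·x̄ = -14.5 − (-2.457914)·4.75 = -2.824908
Set a + b·x = -10.3: x = (-10.3 − (-2.824908)) / (-2.457914) = 3.041234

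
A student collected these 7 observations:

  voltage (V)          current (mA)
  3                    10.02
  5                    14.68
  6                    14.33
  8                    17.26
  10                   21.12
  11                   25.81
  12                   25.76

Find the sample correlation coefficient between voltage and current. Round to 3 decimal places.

0.979

n = 7, Σx = 55, Σy = 128.98, Σxy = 1131.75, Σx² = 499, Σy² = 2594.9474
Sxx = Σx² − (Σx)²/n = 499 − 432.142857 = 66.857143
Sxy = Σxy − (Σx)(Σy)/n = 1131.75 − 1013.414286 = 118.335714
Syy = Σy² − (Σy)²/n = 2594.9474 − 2376.548629 = 218.398771
r = Sxy/√(Sxx·Syy) = 118.335714/√(14601.517861) = 118.335714/120.836741 = 0.979302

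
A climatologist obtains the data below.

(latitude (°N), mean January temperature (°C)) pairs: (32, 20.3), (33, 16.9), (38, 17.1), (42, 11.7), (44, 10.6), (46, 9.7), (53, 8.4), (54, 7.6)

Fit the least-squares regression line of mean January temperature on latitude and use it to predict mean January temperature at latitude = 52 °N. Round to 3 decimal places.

n = 8, Σx = 342, Σy = 102.3, Σxy = 4116.7, Σx² = 15098
Sxx = Σx² − (Σx)²/n = 15098 − 14620.5 = 477.5
Sxy = Σxy − (Σx)(Σy)/n = 4116.7 − 4373.325 = -256.625
b = Sxy/Sxx = -256.625/477.5 = -0.537435
a = ȳ − b·x̄ = 12.7875 − (-0.537435)·42.75 = 35.762827
ŷ(52) = a + b·52 = 35.762827 + (-0.537435)·52 = 7.816230

7.816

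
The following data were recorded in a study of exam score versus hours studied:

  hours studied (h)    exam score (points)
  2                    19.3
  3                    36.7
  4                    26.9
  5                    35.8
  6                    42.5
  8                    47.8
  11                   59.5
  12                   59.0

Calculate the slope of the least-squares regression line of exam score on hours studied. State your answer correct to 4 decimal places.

n = 8, Σx = 51, Σy = 327.5, Σxy = 2435.2, Σx² = 419
Sxx = Σx² − (Σx)²/n = 419 − 325.125 = 93.875
Sxy = Σxy − (Σx)(Σy)/n = 2435.2 − 2087.8125 = 347.3875
b = Sxy/Sxx = 347.3875/93.875 = 3.700533

3.7005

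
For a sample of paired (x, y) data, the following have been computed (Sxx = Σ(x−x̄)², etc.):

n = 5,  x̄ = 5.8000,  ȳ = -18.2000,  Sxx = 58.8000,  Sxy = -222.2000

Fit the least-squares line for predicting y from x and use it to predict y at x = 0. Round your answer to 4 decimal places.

3.7177

b = Sxy/Sxx = -222.2/58.8 = -3.778912
a = ȳ − b·x̄ = -18.2 − (-3.778912)·5.8 = 3.717687
ŷ(0) = a + b·0 = 3.717687 + (-3.778912)·0 = 3.717687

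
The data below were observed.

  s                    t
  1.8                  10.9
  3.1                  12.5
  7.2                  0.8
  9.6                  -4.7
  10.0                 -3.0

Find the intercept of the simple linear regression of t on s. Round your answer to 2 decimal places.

16.42

n = 5, Σx = 31.7, Σy = 16.5, Σxy = -10.99, Σx² = 256.85
Sxx = Σx² − (Σx)²/n = 256.85 − 200.978 = 55.872
Sxy = Σxy − (Σx)(Σy)/n = -10.99 − 104.61 = -115.6
b = Sxy/Sxx = -115.6/55.872 = -2.069015
a = ȳ − b·x̄ = 3.3 − (-2.069015)·6.34 = 16.417554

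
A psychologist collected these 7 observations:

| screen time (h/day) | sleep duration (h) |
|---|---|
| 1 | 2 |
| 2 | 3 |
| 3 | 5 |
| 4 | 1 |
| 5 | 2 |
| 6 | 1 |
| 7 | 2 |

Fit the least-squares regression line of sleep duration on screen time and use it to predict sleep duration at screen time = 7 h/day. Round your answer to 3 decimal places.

n = 7, Σx = 28, Σy = 16, Σxy = 57, Σx² = 140
Sxx = Σx² − (Σx)²/n = 140 − 112 = 28
Sxy = Σxy − (Σx)(Σy)/n = 57 − 64 = -7
b = Sxy/Sxx = -7/28 = -0.25
a = ȳ − b·x̄ = 2.285714 − (-0.25)·4 = 3.285714
ŷ(7) = a + b·7 = 3.285714 + (-0.25)·7 = 1.535714

1.536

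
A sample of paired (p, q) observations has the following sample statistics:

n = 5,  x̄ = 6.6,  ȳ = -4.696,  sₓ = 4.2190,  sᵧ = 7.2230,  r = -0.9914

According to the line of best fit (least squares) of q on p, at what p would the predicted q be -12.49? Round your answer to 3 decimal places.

b = r · sᵧ/sₓ = -0.9914 · 7.223/4.219 = -1.697294
a = ȳ − b·x̄ = -4.696 − (-1.697294)·6.6 = 6.506139
Set a + b·x = -12.49: x = (-12.49 − 6.506139) / (-1.697294) = 11.192016

11.192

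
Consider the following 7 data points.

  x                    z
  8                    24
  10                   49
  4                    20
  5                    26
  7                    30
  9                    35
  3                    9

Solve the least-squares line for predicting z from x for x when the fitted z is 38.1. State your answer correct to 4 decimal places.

n = 7, Σx = 46, Σy = 193, Σxy = 1444, Σx² = 344
Sxx = Σx² − (Σx)²/n = 344 − 302.285714 = 41.714286
Sxy = Σxy − (Σx)(Σy)/n = 1444 − 1268.285714 = 175.714286
b = Sxy/Sxx = 175.714286/41.714286 = 4.212329
a = ȳ − b·x̄ = 27.571429 − 4.212329·6.571429 = -0.109589
Set a + b·x = 38.1: x = (38.1 − (-0.109589)) / 4.212329 = 9.070894

9.0709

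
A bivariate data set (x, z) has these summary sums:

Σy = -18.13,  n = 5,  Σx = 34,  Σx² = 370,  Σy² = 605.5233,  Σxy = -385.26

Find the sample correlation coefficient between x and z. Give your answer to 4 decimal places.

-0.9571

Sxx = Σx² − (Σx)²/n = 370 − 231.2 = 138.8
Sxy = Σxy − (Σx)(Σy)/n = -385.26 − (-123.284) = -261.976
Syy = Σy² − (Σy)²/n = 605.5233 − 65.73938 = 539.78392
r = Sxy/√(Sxx·Syy) = -261.976/√(74922.008096) = -261.976/273.718849 = -0.957099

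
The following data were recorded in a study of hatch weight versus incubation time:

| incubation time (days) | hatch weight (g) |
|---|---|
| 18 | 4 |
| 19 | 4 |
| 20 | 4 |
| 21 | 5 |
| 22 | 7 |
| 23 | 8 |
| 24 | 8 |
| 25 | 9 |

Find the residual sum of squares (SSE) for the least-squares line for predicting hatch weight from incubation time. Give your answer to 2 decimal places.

2.54

n = 8, Σx = 172, Σy = 49, Σxy = 1088, Σx² = 3740, Σy² = 331
Sxx = Σx² − (Σx)²/n = 3740 − 3698 = 42
Sxy = Σxy − (Σx)(Σy)/n = 1088 − 1053.5 = 34.5
Syy = Σy² − (Σy)²/n = 331 − 300.125 = 30.875
b = Sxy/Sxx = 34.5/42 = 0.821429
SSE = Syy − b·Sxy = 30.875 − 0.821429·34.5 = 2.535714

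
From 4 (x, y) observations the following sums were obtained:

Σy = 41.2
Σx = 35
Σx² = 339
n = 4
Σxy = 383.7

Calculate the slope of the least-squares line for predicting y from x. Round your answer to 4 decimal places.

Sxx = Σx² − (Σx)²/n = 339 − 306.25 = 32.75
Sxy = Σxy − (Σx)(Σy)/n = 383.7 − 360.5 = 23.2
b = Sxy/Sxx = 23.2/32.75 = 0.708397

0.7084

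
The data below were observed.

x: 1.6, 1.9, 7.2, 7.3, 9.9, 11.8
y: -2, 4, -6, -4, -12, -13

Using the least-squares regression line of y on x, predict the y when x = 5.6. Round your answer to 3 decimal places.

-4.057

n = 6, Σx = 39.7, Σy = -33, Σxy = -340.2, Σx² = 348.55
Sxx = Σx² − (Σx)²/n = 348.55 − 262.681667 = 85.868333
Sxy = Σxy − (Σx)(Σy)/n = -340.2 − (-218.35) = -121.85
b = Sxy/Sxx = -121.85/85.868333 = -1.419033
a = ȳ − b·x̄ = -5.5 − (-1.419033)·6.616667 = 3.889268
ŷ(5.6) = a + b·5.6 = 3.889268 + (-1.419033)·5.6 = -4.057316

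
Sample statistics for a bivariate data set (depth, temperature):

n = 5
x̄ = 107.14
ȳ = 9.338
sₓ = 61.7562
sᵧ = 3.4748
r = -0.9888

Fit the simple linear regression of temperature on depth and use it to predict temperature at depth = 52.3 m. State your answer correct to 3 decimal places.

b = r · sᵧ/sₓ = -0.9888 · 3.4748/61.7562 = -0.055636
a = ȳ − b·x̄ = 9.338 − (-0.055636)·107.14 = 15.298866
ŷ(52.3) = a + b·52.3 = 15.298866 + (-0.055636)·52.3 = 12.389091

12.389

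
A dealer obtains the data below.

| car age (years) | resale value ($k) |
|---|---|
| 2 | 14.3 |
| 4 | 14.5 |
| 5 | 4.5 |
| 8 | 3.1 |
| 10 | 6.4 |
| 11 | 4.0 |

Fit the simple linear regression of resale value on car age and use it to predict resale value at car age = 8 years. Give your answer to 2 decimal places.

6.32

n = 6, Σx = 40, Σy = 46.8, Σxy = 241.9, Σx² = 330
Sxx = Σx² − (Σx)²/n = 330 − 266.666667 = 63.333333
Sxy = Σxy − (Σx)(Σy)/n = 241.9 − 312 = -70.1
b = Sxy/Sxx = -70.1/63.333333 = -1.106842
a = ȳ − b·x̄ = 7.8 − (-1.106842)·6.666667 = 15.178947
ŷ(8) = a + b·8 = 15.178947 + (-1.106842)·8 = 6.324211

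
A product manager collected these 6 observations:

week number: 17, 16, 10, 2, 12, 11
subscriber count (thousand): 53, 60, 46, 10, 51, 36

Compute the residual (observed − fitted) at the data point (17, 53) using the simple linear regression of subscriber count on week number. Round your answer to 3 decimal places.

-7.365

n = 6, Σx = 68, Σy = 256, Σxy = 3349, Σx² = 914
Sxx = Σx² − (Σx)²/n = 914 − 770.666667 = 143.333333
Sxy = Σxy − (Σx)(Σy)/n = 3349 − 2901.333333 = 447.666667
b = Sxy/Sxx = 447.666667/143.333333 = 3.123256
a = ȳ − b·x̄ = 42.666667 − 3.123256·11.333333 = 7.269767
ŷ(17) = 7.269767 + 3.123256·17 = 60.365116
residual = y − ŷ = 53 − 60.365116 = -7.365116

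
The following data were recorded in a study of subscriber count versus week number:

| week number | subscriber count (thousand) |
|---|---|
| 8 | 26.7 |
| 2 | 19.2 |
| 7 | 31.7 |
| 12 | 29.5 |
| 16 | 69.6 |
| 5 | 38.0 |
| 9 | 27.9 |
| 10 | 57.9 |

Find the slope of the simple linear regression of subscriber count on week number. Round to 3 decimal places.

2.892

n = 8, Σx = 69, Σy = 300.5, Σxy = 2961.6, Σx² = 723
Sxx = Σx² − (Σx)²/n = 723 − 595.125 = 127.875
Sxy = Σxy − (Σx)(Σy)/n = 2961.6 − 2591.8125 = 369.7875
b = Sxy/Sxx = 369.7875/127.875 = 2.891789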